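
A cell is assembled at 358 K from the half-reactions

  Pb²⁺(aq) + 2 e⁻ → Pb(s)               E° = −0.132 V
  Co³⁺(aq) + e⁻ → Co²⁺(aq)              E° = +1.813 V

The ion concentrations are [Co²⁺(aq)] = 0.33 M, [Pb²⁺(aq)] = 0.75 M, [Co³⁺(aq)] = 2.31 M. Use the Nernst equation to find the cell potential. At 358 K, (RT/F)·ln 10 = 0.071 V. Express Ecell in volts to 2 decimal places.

Co³⁺/Co²⁺ is reduced (cathode, E° = +1.813 V) and Pb²⁺/Pb is oxidized (anode).
The standard potential is +1.813 − (−0.132) = +1.945 V and the balanced reaction transfers n = 2 electrons.
Balancing gives 2 Co³⁺(aq) + Pb(s) → 2 Co²⁺(aq) + Pb²⁺(aq); hence Q = ([Co²⁺(aq)]^2·[Pb²⁺(aq)]) / [Co³⁺(aq)]^2 = 0.0153 (log Q = −1.815).
By the Nernst equation, E = +1.945 − (0.071/2)·(−1.815) = +2.01 V.

+2.01 V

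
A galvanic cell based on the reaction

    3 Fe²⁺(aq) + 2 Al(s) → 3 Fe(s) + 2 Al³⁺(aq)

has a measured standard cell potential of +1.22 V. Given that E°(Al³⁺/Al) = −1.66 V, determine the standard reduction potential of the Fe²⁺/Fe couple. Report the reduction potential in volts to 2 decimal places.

−0.44 V

In the reaction as written the Fe²⁺/Fe couple is reduced (cathode) and Al³⁺/Al is oxidized (anode), so E°cell = E°(Fe²⁺/Fe) − E°(Al³⁺/Al).
E°(Fe²⁺/Fe) = E°cell + E°(anode) = +1.22 + (−1.66) = −0.44 V.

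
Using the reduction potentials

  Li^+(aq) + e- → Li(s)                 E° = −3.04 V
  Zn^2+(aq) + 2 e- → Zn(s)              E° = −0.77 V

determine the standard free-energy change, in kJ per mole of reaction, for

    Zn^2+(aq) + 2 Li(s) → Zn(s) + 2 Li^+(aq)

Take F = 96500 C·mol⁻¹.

−438 kJ/mol

In the reaction as written Zn^2+(aq) is reduced, so the Zn²⁺/Zn couple is the cathode and Li⁺/Li is the anode.
E°cell = −0.77 − (−3.04) = +2.27 V; balancing electrons gives n = 2.
ΔG° = −nFE°cell = −(2)(96500)(+2.27) J/mol = −438 kJ/mol.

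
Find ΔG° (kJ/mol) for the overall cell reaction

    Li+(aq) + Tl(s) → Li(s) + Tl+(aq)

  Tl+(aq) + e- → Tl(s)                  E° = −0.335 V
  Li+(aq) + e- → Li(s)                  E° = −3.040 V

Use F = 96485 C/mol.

+261 kJ/mol

In the reaction as written Li+(aq) is reduced, so the Li⁺/Li couple is the cathode and Tl⁺/Tl is the anode.
E°cell = −3.040 − (−0.335) = −2.705 V; balancing electrons gives n = 1.
ΔG° = −nFE°cell = −(1)(96485)(−2.705) J/mol = +261 kJ/mol.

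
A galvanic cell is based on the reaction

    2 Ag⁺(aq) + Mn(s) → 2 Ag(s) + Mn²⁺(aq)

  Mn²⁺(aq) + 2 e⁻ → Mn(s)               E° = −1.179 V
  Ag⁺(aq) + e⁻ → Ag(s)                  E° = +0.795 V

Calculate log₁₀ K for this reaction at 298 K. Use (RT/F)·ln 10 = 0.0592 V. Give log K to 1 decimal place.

The Ag⁺/Ag couple is reduced (cathode); E°cell = +0.795 − (−1.179) = +1.974 V with n = 2.
At equilibrium E = 0, so log K = nE°cell / 0.0592 = (2)(+1.974) / 0.0592 = 66.7.

log K = 66.7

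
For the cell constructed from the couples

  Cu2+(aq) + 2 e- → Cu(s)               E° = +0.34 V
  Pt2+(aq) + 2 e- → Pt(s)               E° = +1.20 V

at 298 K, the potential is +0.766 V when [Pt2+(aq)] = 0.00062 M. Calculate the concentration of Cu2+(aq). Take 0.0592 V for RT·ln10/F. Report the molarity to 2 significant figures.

The Pt²⁺/Pt couple has the larger reduction potential, so it is the cathode: E°cell = +1.20 − (+0.34) = +0.86 V and n = 2.
From the Nernst equation, log Q = n(E° − E)/0.0592 = 2·(+0.86 − (+0.766))/0.0592 = 3.176.
For Pt2+(aq) + Cu(s) → Pt(s) + Cu2+(aq), the reaction quotient is Q = [Cu2+(aq)] / [Pt2+(aq)].
Substituting the known concentrations and solving, log [Cu2+(aq)] = −0.032 and [Cu2+(aq)] = 0.93 M.

0.93 M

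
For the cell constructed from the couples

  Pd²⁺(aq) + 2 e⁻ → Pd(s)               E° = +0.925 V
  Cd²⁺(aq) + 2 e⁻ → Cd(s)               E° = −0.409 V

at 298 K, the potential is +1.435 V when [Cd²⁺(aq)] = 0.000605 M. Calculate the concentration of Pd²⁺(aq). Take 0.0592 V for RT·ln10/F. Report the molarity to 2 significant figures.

1.6 M

The Pd²⁺/Pd couple has the larger reduction potential, so it is the cathode: E°cell = +0.925 − (−0.409) = +1.334 V and n = 2.
Rearranging E = E° − (0.0592/n)·log Q gives log Q = 2(+1.334 − (+1.435))/0.0592 = −3.412.
The balanced reaction is Pd²⁺(aq) + Cd(s) → Pd(s) + Cd²⁺(aq), so Q = [Cd²⁺(aq)] / [Pd²⁺(aq)].
Substituting the known concentrations and solving, log [Pd²⁺(aq)] = 0.194 and [Pd²⁺(aq)] = 1.6 M.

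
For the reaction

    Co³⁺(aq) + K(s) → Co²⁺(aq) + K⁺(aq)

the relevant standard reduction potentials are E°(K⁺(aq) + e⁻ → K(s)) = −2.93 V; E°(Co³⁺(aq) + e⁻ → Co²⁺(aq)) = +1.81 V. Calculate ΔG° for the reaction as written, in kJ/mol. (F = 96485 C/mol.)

−457 kJ/mol

In the reaction as written Co³⁺(aq) is reduced, so the Co³⁺/Co²⁺ couple is the cathode and K⁺/K is the anode.
E°cell = +1.81 − (−2.93) = +4.74 V; balancing electrons gives n = 1.
ΔG° = −nFE°cell = −(1)(96485)(+4.74) J/mol = −457 kJ/mol.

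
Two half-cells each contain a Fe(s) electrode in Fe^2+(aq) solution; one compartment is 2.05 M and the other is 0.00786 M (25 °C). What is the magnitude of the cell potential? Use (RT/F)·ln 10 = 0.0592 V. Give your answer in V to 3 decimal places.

0.072 V

For a concentration cell E°cell = 0, since both electrodes use the same couple.
The compartment with the higher Fe^2+(aq) concentration (2.05 M) acts as the cathode; ions are reduced there and produced at the dilute (0.00786 M) anode.
With n = 2, Ecell = −(0.0592/2)·log([dilute]/[conc]) = −(0.0592/2)·log(0.00786/2.05) = +0.072 V.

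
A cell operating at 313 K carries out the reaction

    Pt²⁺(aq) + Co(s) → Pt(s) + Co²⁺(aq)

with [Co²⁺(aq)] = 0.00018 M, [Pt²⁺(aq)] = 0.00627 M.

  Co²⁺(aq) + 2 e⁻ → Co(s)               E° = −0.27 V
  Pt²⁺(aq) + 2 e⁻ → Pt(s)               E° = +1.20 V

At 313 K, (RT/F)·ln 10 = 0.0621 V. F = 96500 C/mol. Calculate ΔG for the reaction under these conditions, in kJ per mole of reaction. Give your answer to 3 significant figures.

−293 kJ/mol

With Pt²⁺/Pt reduced at the cathode, E°cell = +1.20 − (−0.27) = +1.47 V and n = 2.
The reaction quotient is [Co²⁺(aq)] / [Pt²⁺(aq)] = 0.0287; by Nernst, E = +1.47 − (0.0621/2)(−1.542) = +1.5179 V.
Then ΔG = −nFE = −2 × 96500 × +1.5179 J/mol = −293 kJ/mol.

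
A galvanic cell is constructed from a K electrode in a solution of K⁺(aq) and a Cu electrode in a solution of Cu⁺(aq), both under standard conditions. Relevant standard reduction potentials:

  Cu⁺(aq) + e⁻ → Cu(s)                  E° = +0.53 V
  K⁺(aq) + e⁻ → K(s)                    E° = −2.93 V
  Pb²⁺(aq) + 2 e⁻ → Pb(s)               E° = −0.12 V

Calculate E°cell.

The Cu⁺/Cu couple has the higher E°, so Cu ion is reduced (cathode) and K is oxidized (anode).
E°cell = E°(cathode) − E°(anode) = +0.53 − (−2.93) = +3.46 V.

+3.46 V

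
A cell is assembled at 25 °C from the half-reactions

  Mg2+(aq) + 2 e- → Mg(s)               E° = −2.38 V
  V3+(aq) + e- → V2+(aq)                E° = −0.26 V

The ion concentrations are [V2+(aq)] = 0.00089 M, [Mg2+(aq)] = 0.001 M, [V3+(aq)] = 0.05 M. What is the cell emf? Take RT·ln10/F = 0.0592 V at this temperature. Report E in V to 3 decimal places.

The V³⁺/V²⁺ couple has the more positive E°, so it is the cathode; Mg²⁺/Mg is the anode.
E°cell = E°cat − E°an = −0.26 − (−2.38) = +2.12 V; n = 2.
The balanced reaction is 2 V3+(aq) + Mg(s) → 2 V2+(aq) + Mg2+(aq), so Q = ([V2+(aq)]^2·[Mg2+(aq)]) / [V3+(aq)]^2 = 3.17×10^−7 and log Q = −6.499.
Applying E = E° − (RT ln10/nF)·log Q gives +2.12 − (0.0592/2)(−6.499) = +2.312 V.

+2.312 V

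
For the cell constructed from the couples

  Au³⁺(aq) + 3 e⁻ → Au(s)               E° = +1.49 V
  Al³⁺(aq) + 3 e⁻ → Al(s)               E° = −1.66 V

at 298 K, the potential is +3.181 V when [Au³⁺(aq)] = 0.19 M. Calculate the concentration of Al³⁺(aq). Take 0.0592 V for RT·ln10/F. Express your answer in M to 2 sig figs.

0.0051 M

The Au³⁺/Au couple has the larger reduction potential, so it is the cathode: E°cell = +1.49 − (−1.66) = +3.15 V and n = 3.
Since E = E° − (0.0592/n)·log Q, log Q = n(E° − E)/0.0592 = −1.571.
The balanced reaction is Au³⁺(aq) + Al(s) → Au(s) + Al³⁺(aq), so Q = [Al³⁺(aq)] / [Au³⁺(aq)].
Isolating [Al³⁺(aq)] in Q = 10^{−1.571} yields log [Al³⁺(aq)] = −2.292, i.e. 0.0051 M.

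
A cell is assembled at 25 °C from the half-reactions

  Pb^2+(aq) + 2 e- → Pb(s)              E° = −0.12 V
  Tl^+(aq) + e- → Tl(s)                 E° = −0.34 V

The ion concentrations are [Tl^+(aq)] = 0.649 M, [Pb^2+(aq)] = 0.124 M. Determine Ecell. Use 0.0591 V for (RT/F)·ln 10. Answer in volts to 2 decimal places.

Pb²⁺/Pb is reduced (cathode, E° = −0.12 V) and Tl⁺/Tl is oxidized (anode).
E°cell = −0.12 − (−0.34) = +0.22 V, with n = 2 electrons transferred.
The balanced reaction is Pb^2+(aq) + 2 Tl(s) → Pb(s) + 2 Tl^+(aq), so Q = [Tl^+(aq)]^2 / [Pb^2+(aq)] = 3.4 and log Q = 0.531.
By the Nernst equation, E = +0.22 − (0.0591/2)·(0.531) = +0.20 V.

+0.20 V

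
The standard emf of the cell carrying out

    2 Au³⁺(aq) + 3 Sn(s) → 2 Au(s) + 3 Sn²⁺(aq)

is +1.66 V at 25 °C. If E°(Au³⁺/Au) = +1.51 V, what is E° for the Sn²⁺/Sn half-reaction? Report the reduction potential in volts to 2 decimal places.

In the reaction as written the Au³⁺/Au couple is reduced (cathode) and Sn²⁺/Sn is oxidized (anode), so E°cell = E°(Au³⁺/Au) − E°(Sn²⁺/Sn).
E°(Sn²⁺/Sn) = E°(cathode) − E°cell = +1.51 − (+1.66) = −0.15 V.

−0.15 V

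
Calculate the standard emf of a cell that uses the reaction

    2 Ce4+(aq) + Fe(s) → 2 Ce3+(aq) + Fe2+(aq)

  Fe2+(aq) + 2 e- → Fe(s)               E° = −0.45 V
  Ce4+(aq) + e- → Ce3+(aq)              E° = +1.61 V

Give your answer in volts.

+2.06 V

In the reaction as written, Ce4+(aq) is reduced (cathode) and Fe2+(aq) is produced by oxidation at the anode.
E°cell = E°(cathode) − E°(anode) = +1.61 − (−0.45) = +2.06 V.
The positive value indicates the reaction is spontaneous as written.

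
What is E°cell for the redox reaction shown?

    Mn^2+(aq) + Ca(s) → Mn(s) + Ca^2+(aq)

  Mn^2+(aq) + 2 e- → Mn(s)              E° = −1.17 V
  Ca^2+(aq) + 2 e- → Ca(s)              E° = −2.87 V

+1.70 V

Mn^2+(aq) gains electrons, so the Mn²⁺/Mn couple is the cathode; the Ca²⁺/Ca couple is the anode.
E°cell = E°(cathode) − E°(anode) = −1.17 − (−2.87) = +1.70 V.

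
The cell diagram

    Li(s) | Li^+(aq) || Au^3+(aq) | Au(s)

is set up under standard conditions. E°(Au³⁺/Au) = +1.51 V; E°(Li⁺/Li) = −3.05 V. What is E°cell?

By convention the left-hand electrode in cell notation is the anode (oxidation) and the right-hand electrode is the cathode (reduction).
E°cell = E°(right) − E°(left) = +1.51 − (−3.05) = +4.56 V.

+4.56 V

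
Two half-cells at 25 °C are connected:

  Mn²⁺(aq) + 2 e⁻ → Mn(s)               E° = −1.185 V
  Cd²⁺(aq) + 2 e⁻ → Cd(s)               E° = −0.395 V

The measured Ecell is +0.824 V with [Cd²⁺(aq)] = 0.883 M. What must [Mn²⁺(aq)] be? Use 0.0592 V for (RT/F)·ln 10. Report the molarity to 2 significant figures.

0.063 M

Cd²⁺/Cd is the cathode (higher E°); E°cell = −0.395 − (−1.185) = +0.790 V with n = 2.
Since E = E° − (0.0592/n)·log Q, log Q = n(E° − E)/0.0592 = −1.149.
For Cd²⁺(aq) + Mn(s) → Cd(s) + Mn²⁺(aq), the reaction quotient is Q = [Mn²⁺(aq)] / [Cd²⁺(aq)].
Substituting the known concentrations and solving, log [Mn²⁺(aq)] = −1.203 and [Mn²⁺(aq)] = 0.063 M.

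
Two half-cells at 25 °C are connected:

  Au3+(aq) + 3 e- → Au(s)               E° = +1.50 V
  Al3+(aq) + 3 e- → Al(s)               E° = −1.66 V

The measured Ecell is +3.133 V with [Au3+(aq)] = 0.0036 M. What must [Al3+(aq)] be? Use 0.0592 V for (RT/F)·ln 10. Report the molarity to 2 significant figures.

The Au³⁺/Au couple has the larger reduction potential, so it is the cathode: E°cell = +1.50 − (−1.66) = +3.16 V and n = 3.
From the Nernst equation, log Q = n(E° − E)/0.0592 = 3·(+3.16 − (+3.133))/0.0592 = 1.368.
For Au3+(aq) + Al(s) → Au(s) + Al3+(aq), the reaction quotient is Q = [Al3+(aq)] / [Au3+(aq)].
Substituting the known concentrations and solving, log [Al3+(aq)] = −1.076 and [Al3+(aq)] = 0.084 M.

0.084 M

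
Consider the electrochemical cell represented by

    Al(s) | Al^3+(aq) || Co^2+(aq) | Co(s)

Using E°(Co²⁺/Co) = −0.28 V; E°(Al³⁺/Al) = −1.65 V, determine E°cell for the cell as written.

+1.37 V

By convention the left-hand electrode in cell notation is the anode (oxidation) and the right-hand electrode is the cathode (reduction).
E°cell = E°(right) − E°(left) = −0.28 − (−1.65) = +1.37 V.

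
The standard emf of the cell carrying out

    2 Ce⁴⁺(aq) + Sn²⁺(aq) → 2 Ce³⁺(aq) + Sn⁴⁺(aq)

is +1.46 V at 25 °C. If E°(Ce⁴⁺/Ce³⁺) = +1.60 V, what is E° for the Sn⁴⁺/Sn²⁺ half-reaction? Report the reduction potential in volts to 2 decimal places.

+0.14 V

In the reaction as written the Ce⁴⁺/Ce³⁺ couple is reduced (cathode) and Sn⁴⁺/Sn²⁺ is oxidized (anode), so E°cell = E°(Ce⁴⁺/Ce³⁺) − E°(Sn⁴⁺/Sn²⁺).
E°(Sn⁴⁺/Sn²⁺) = E°(cathode) − E°cell = +1.60 − (+1.46) = +0.14 V.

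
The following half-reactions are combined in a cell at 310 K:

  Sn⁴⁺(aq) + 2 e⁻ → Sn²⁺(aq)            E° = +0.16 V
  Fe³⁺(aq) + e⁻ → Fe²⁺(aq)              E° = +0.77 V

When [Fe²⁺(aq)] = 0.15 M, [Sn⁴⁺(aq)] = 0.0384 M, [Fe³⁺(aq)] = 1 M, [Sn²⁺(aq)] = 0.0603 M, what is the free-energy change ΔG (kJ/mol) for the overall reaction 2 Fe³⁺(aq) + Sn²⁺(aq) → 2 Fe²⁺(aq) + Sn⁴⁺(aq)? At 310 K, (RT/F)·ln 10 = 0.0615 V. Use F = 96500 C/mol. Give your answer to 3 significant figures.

−129 kJ/mol

The standard cell potential is +0.77 − (+0.16) = +0.61 V, with n = 2 electrons in the balanced equation.
Q = ([Fe²⁺(aq)]^2·[Sn⁴⁺(aq)]) / ([Fe³⁺(aq)]^2·[Sn²⁺(aq)]) = 0.0143, so log Q = −1.844 and E = +0.61 − (0.0615/2)(−1.844) = +0.6667 V.
Finally ΔG = −nFE = −(2)(96500 C/mol)(+0.6667 V) = −129 kJ/mol.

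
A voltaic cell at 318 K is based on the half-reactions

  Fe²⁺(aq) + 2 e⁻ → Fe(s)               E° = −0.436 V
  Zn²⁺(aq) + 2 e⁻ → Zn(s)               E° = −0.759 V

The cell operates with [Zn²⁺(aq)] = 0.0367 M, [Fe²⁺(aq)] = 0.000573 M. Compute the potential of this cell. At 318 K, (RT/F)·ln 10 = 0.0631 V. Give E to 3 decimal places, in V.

+0.266 V

The Fe²⁺/Fe couple has the more positive E°, so it is the cathode; Zn²⁺/Zn is the anode.
E°cell = E°cat − E°an = −0.436 − (−0.759) = +0.323 V; n = 2.
The balanced reaction is Fe²⁺(aq) + Zn(s) → Fe(s) + Zn²⁺(aq), so Q = [Zn²⁺(aq)] / [Fe²⁺(aq)] = 64 and log Q = 1.807.
Applying E = E° − (RT ln10/nF)·log Q gives +0.323 − (0.0631/2)(1.807) = +0.266 V.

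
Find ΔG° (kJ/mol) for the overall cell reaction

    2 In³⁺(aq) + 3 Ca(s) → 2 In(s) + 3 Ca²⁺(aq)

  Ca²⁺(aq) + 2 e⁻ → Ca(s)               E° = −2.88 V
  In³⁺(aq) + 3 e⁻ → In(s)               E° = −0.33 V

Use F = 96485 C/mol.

−1476 kJ/mol

In the reaction as written In³⁺(aq) is reduced, so the In³⁺/In couple is the cathode and Ca²⁺/Ca is the anode.
E°cell = −0.33 − (−2.88) = +2.55 V; balancing electrons gives n = 6.
ΔG° = −nFE°cell = −(6)(96485)(+2.55) J/mol = −1476 kJ/mol.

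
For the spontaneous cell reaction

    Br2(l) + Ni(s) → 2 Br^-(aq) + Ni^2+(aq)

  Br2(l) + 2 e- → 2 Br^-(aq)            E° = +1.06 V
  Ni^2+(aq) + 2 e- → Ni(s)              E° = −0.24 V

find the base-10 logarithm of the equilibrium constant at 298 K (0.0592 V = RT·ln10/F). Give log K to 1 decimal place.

log K = 43.9

The Br₂/Br⁻ couple is reduced (cathode); E°cell = +1.06 − (−0.24) = +1.30 V with n = 2.
At equilibrium E = 0, so log K = nE°cell / 0.0592 = (2)(+1.30) / 0.0592 = 43.9.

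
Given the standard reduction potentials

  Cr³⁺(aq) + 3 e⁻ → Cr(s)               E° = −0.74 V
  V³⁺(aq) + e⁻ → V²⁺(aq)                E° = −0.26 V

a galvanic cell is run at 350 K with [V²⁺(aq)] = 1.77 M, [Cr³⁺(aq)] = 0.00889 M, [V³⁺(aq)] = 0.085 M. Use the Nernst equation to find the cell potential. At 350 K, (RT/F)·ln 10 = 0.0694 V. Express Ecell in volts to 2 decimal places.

Since E°(V³⁺/V²⁺) > E°(Cr³⁺/Cr), V³⁺/V²⁺ serves as the cathode.
E°cell = −0.26 − (−0.74) = +0.48 V, with n = 3 electrons transferred.
Balancing gives 3 V³⁺(aq) + Cr(s) → 3 V²⁺(aq) + Cr³⁺(aq); hence Q = ([V²⁺(aq)]^3·[Cr³⁺(aq)]) / [V³⁺(aq)]^3 = 80.3 (log Q = 1.905).
E = E° − (0.0694/n)·log Q = +0.48 − (0.0694/3)(1.905) = +0.44 V.

+0.44 V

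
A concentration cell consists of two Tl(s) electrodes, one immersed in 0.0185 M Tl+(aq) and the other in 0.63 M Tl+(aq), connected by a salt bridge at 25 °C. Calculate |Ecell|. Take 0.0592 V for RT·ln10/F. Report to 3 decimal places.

For a concentration cell E°cell = 0, since both electrodes use the same couple.
The compartment with the higher Tl+(aq) concentration (0.63 M) acts as the cathode; ions are reduced there and produced at the dilute (0.0185 M) anode.
With n = 1, Ecell = −(0.0592/1)·log([dilute]/[conc]) = −(0.0592/1)·log(0.0185/0.63) = +0.091 V.

0.091 V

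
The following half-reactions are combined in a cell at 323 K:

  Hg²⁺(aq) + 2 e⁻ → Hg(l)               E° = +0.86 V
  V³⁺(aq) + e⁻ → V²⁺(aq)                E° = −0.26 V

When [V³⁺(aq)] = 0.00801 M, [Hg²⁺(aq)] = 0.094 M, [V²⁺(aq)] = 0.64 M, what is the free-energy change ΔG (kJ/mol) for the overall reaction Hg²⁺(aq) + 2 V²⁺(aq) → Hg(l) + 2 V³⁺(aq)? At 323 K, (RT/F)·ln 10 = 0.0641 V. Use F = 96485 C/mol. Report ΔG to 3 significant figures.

The standard cell potential is +0.86 − (−0.26) = +1.12 V, with n = 2 electrons in the balanced equation.
Here Q = [V³⁺(aq)]^2 / ([Hg²⁺(aq)]·[V²⁺(aq)]^2) = 0.00167 (log Q = −2.778), giving E = +1.12 − (0.0641/2)·(−2.778) = +1.2090 V.
ΔG = −nFE = −(2)(96485)(+1.2090) J/mol = −233 kJ/mol.

−233 kJ/mol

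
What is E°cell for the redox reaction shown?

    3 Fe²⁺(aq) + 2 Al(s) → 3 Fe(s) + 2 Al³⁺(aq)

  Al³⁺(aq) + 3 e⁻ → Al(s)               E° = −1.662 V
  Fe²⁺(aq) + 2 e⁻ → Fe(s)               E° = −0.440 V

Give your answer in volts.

+1.222 V

In the reaction as written, Fe²⁺(aq) is reduced (cathode) and Al³⁺(aq) is produced by oxidation at the anode.
E°cell = E°(cathode) − E°(anode) = −0.440 − (−1.662) = +1.222 V.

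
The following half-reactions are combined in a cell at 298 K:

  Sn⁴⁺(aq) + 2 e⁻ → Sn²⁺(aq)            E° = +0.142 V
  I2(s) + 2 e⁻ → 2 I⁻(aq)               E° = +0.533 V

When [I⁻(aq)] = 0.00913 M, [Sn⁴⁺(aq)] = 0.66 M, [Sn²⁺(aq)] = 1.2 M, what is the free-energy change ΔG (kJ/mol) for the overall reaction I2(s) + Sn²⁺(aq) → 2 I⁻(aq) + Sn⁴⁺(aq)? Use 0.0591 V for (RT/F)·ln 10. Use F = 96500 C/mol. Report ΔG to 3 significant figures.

With I₂/I⁻ reduced at the cathode, E°cell = +0.533 − (+0.142) = +0.391 V and n = 2.
The reaction quotient is ([I⁻(aq)]^2·[Sn⁴⁺(aq)]) / [Sn²⁺(aq)] = 4.58×10^−5; by Nernst, E = +0.391 − (0.0591/2)(−4.339) = +0.5192 V.
Then ΔG = −nFE = −2 × 96500 × +0.5192 J/mol = −100 kJ/mol.

−100 kJ/mol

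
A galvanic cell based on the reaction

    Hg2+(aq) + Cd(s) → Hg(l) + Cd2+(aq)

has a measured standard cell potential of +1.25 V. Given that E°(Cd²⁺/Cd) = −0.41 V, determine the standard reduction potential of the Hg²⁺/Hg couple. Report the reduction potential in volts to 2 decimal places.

+0.84 V

In the reaction as written the Hg²⁺/Hg couple is reduced (cathode) and Cd²⁺/Cd is oxidized (anode), so E°cell = E°(Hg²⁺/Hg) − E°(Cd²⁺/Cd).
E°(Hg²⁺/Hg) = E°cell + E°(anode) = +1.25 + (−0.41) = +0.84 V.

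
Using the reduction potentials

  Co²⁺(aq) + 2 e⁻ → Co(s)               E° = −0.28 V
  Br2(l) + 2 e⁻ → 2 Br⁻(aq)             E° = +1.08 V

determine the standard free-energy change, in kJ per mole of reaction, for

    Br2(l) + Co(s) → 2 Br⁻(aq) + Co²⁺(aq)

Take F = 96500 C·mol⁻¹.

In the reaction as written Br2(l) is reduced, so the Br₂/Br⁻ couple is the cathode and Co²⁺/Co is the anode.
E°cell = +1.08 − (−0.28) = +1.36 V; balancing electrons gives n = 2.
ΔG° = −nFE°cell = −(2)(96500)(+1.36) J/mol = −262 kJ/mol.

−262 kJ/mol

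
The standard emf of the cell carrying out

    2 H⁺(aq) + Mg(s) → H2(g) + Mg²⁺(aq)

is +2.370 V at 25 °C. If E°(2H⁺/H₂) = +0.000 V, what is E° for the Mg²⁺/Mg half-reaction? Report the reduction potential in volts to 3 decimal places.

−2.370 V

In the reaction as written the 2H⁺/H₂ couple is reduced (cathode) and Mg²⁺/Mg is oxidized (anode), so E°cell = E°(2H⁺/H₂) − E°(Mg²⁺/Mg).
E°(Mg²⁺/Mg) = E°(cathode) − E°cell = +0.000 − (+2.370) = −2.370 V.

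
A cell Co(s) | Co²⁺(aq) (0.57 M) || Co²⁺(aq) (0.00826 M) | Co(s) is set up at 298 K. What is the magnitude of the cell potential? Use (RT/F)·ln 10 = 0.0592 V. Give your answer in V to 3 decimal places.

For a concentration cell E°cell = 0, since both electrodes use the same couple.
The compartment with the higher Co²⁺(aq) concentration (0.57 M) acts as the cathode; ions are reduced there and produced at the dilute (0.00826 M) anode.
With n = 2, Ecell = −(0.0592/2)·log([dilute]/[conc]) = −(0.0592/2)·log(0.00826/0.57) = +0.054 V.

0.054 V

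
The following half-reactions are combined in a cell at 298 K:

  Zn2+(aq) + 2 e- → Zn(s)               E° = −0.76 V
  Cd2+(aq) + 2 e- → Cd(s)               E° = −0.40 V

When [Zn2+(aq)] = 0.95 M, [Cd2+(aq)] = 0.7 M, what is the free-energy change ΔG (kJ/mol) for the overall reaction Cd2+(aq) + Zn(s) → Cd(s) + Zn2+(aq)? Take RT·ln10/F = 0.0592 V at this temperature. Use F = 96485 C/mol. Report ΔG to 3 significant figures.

−68.7 kJ/mol

With Cd²⁺/Cd reduced at the cathode, E°cell = −0.40 − (−0.76) = +0.36 V and n = 2.
Q = [Zn2+(aq)] / [Cd2+(aq)] = 1.36, so log Q = 0.133 and E = +0.36 − (0.0592/2)(0.133) = +0.3561 V.
Then ΔG = −nFE = −2 × 96485 × +0.3561 J/mol = −68.7 kJ/mol.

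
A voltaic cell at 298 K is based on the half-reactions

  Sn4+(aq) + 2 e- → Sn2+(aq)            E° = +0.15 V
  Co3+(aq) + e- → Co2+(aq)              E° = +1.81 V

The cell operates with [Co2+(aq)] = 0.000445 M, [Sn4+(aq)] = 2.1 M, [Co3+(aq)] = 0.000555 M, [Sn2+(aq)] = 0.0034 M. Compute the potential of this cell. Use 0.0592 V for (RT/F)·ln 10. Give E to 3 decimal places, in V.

Since E°(Co³⁺/Co²⁺) > E°(Sn⁴⁺/Sn²⁺), Co³⁺/Co²⁺ serves as the cathode.
E°cell = +1.81 − (+0.15) = +1.66 V, with n = 2 electrons transferred.
Balancing gives 2 Co3+(aq) + Sn2+(aq) → 2 Co2+(aq) + Sn4+(aq); hence Q = ([Co2+(aq)]^2·[Sn4+(aq)]) / ([Co3+(aq)]^2·[Sn2+(aq)]) = 397 (log Q = 2.599).
E = E° − (0.0592/n)·log Q = +1.66 − (0.0592/2)(2.599) = +1.583 V.

+1.583 V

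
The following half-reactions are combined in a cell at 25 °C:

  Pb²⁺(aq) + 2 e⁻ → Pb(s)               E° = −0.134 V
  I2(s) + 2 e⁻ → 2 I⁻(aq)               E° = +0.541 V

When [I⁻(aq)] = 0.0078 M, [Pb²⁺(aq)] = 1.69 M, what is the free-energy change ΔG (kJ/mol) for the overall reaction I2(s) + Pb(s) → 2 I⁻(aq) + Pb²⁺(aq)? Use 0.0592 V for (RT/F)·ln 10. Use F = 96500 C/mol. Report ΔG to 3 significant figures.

With I₂/I⁻ reduced at the cathode, E°cell = +0.541 − (−0.134) = +0.675 V and n = 2.
Here Q = [I⁻(aq)]^2·[Pb²⁺(aq)] = 0.000103 (log Q = −3.988), giving E = +0.675 − (0.0592/2)·(−3.988) = +0.7930 V.
Then ΔG = −nFE = −2 × 96500 × +0.7930 J/mol = −153 kJ/mol.

−153 kJ/mol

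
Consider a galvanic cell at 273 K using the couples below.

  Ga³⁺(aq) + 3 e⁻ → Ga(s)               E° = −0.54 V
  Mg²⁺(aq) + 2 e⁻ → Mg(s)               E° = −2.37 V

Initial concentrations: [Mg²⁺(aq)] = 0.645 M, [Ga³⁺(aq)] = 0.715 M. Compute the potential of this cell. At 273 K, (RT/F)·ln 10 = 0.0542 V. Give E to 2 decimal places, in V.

+1.83 V

The Ga³⁺/Ga couple has the more positive E°, so it is the cathode; Mg²⁺/Mg is the anode.
E°cell = E°cat − E°an = −0.54 − (−2.37) = +1.83 V; n = 6.
The balanced reaction is 2 Ga³⁺(aq) + 3 Mg(s) → 2 Ga(s) + 3 Mg²⁺(aq), so Q = [Mg²⁺(aq)]^3 / [Ga³⁺(aq)]^2 = 0.525 and log Q = −0.280.
By the Nernst equation, E = +1.83 − (0.0542/6)·(−0.280) = +1.83 V.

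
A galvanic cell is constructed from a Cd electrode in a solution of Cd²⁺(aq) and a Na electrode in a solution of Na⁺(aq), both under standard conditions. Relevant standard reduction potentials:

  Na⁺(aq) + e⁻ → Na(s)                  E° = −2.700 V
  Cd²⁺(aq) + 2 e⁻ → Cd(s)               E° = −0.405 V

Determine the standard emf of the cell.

+2.295 V

The Cd²⁺/Cd couple has the higher E°, so Cd ion is reduced (cathode) and Na is oxidized (anode).
E°cell = E°(cathode) − E°(anode) = −0.405 − (−2.700) = +2.295 V.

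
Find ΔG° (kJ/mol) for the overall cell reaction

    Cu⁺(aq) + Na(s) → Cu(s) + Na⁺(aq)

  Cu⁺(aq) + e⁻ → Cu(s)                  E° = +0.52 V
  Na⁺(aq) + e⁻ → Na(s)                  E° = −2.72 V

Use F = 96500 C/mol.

−313 kJ/mol

In the reaction as written Cu⁺(aq) is reduced, so the Cu⁺/Cu couple is the cathode and Na⁺/Na is the anode.
E°cell = +0.52 − (−2.72) = +3.24 V; balancing electrons gives n = 1.
ΔG° = −nFE°cell = −(1)(96500)(+3.24) J/mol = −313 kJ/mol.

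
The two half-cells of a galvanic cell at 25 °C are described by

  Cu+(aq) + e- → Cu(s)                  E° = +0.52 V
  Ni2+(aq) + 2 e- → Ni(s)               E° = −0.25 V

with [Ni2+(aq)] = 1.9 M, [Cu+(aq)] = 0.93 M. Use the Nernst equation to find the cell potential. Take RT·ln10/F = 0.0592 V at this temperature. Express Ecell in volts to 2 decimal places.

The Cu⁺/Cu couple has the more positive E°, so it is the cathode; Ni²⁺/Ni is the anode.
E°cell = E°cat − E°an = +0.52 − (−0.25) = +0.77 V; n = 2.
The balanced reaction is 2 Cu+(aq) + Ni(s) → 2 Cu(s) + Ni2+(aq), so Q = [Ni2+(aq)] / [Cu+(aq)]^2 = 2.2 and log Q = 0.342.
E = E° − (0.0592/n)·log Q = +0.77 − (0.0592/2)(0.342) = +0.76 V.

+0.76 V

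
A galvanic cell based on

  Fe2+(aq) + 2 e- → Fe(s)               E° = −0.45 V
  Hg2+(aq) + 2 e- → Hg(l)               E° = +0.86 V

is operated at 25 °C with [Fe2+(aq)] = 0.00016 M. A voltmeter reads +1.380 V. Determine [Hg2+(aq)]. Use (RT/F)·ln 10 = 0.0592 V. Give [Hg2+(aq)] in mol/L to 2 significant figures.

0.037 M

With Hg²⁺/Hg at the cathode and Fe²⁺/Fe at the anode, E°cell = +0.86 − (−0.45) = +1.31 V (n = 2).
From the Nernst equation, log Q = n(E° − E)/0.0592 = 2·(+1.31 − (+1.380))/0.0592 = −2.365.
For Hg2+(aq) + Fe(s) → Hg(l) + Fe2+(aq), the reaction quotient is Q = [Fe2+(aq)] / [Hg2+(aq)].
Solving for the unknown gives log [Hg2+(aq)] = −1.431, so [Hg2+(aq)] ≈ 0.037 M.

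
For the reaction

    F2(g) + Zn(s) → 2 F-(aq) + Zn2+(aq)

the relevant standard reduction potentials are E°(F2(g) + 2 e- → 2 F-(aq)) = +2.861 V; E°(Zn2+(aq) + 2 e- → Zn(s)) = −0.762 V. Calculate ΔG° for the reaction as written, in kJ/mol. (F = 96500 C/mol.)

In the reaction as written F2(g) is reduced, so the F₂/F⁻ couple is the cathode and Zn²⁺/Zn is the anode.
E°cell = +2.861 − (−0.762) = +3.623 V; balancing electrons gives n = 2.
ΔG° = −nFE°cell = −(2)(96500)(+3.623) J/mol = −699 kJ/mol.

−699 kJ/mol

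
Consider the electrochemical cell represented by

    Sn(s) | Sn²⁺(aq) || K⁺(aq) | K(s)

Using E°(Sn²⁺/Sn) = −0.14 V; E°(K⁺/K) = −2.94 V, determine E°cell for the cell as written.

−2.80 V

By convention the left-hand electrode in cell notation is the anode (oxidation) and the right-hand electrode is the cathode (reduction).
E°cell = E°(right) − E°(left) = −2.94 − (−0.14) = −2.80 V.
The negative sign shows that, as written, the cell would require an external voltage to drive the reaction.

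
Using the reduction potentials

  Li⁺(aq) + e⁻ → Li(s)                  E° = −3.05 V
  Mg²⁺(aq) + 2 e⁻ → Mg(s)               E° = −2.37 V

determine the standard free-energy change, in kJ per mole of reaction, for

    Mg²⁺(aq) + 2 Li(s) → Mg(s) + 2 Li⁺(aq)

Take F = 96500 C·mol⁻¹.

−131 kJ/mol

In the reaction as written Mg²⁺(aq) is reduced, so the Mg²⁺/Mg couple is the cathode and Li⁺/Li is the anode.
E°cell = −2.37 − (−3.05) = +0.68 V; balancing electrons gives n = 2.
ΔG° = −nFE°cell = −(2)(96500)(+0.68) J/mol = −131 kJ/mol.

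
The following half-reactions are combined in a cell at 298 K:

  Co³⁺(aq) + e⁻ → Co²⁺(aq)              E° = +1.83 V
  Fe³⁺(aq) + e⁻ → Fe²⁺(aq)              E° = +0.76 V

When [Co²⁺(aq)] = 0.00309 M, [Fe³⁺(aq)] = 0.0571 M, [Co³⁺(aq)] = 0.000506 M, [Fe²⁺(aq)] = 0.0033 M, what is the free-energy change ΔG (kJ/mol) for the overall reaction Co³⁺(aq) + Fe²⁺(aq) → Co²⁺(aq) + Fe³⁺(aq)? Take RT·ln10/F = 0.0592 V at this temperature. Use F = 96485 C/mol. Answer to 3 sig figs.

The standard cell potential is +1.83 − (+0.76) = +1.07 V, with n = 1 electron in the balanced equation.
Here Q = ([Co²⁺(aq)]·[Fe³⁺(aq)]) / ([Co³⁺(aq)]·[Fe²⁺(aq)]) = 106 (log Q = 2.024), giving E = +1.07 − (0.0592/1)·(2.024) = +0.9502 V.
Finally ΔG = −nFE = −(1)(96485 C/mol)(+0.9502 V) = −91.7 kJ/mol.

−91.7 kJ/mol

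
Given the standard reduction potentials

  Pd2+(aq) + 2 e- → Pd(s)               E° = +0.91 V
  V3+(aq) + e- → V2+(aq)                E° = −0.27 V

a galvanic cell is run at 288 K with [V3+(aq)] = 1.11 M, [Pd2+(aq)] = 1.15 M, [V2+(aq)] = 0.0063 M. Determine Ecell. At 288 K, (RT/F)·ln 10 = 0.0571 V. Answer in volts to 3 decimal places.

Since E°(Pd²⁺/Pd) > E°(V³⁺/V²⁺), Pd²⁺/Pd serves as the cathode.
E°cell = +0.91 − (−0.27) = +1.18 V, with n = 2 electrons transferred.
For the overall reaction Pd2+(aq) + 2 V2+(aq) → Pd(s) + 2 V3+(aq), Q = [V3+(aq)]^2 / ([Pd2+(aq)]·[V2+(aq)]^2) = 2.7×10^4, giving log Q = 4.431.
E = E° − (0.0571/n)·log Q = +1.18 − (0.0571/2)(4.431) = +1.053 V.

+1.053 V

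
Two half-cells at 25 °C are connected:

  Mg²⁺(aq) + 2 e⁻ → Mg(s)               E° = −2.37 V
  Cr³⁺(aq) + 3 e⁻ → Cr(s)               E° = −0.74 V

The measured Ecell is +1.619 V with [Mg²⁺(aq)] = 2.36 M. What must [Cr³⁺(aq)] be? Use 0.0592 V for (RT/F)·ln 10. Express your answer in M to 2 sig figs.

Cr³⁺/Cr is the cathode (higher E°); E°cell = −0.74 − (−2.37) = +1.63 V with n = 6.
From the Nernst equation, log Q = n(E° − E)/0.0592 = 6·(+1.63 − (+1.619))/0.0592 = 1.115.
Balancing electrons gives 2 Cr³⁺(aq) + 3 Mg(s) → 2 Cr(s) + 3 Mg²⁺(aq); thus Q = [Mg²⁺(aq)]^3 / [Cr³⁺(aq)]^2.
Isolating [Cr³⁺(aq)] in Q = 10^{1.115} yields log [Cr³⁺(aq)] = 0.002, i.e. 1.0 M.

1.0 M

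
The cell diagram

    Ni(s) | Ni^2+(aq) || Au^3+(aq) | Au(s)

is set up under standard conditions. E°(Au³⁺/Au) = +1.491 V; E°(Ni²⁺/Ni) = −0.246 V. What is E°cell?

+1.737 V

By convention the left-hand electrode in cell notation is the anode (oxidation) and the right-hand electrode is the cathode (reduction).
E°cell = E°(right) − E°(left) = +1.491 − (−0.246) = +1.737 V.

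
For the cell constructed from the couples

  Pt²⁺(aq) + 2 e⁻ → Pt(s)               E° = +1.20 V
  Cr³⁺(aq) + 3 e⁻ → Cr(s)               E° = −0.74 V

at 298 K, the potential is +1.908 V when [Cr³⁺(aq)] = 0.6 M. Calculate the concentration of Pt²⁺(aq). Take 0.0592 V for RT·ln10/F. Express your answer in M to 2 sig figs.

0.059 M

The Pt²⁺/Pt couple has the larger reduction potential, so it is the cathode: E°cell = +1.20 − (−0.74) = +1.94 V and n = 6.
Rearranging E = E° − (0.0592/n)·log Q gives log Q = 6(+1.94 − (+1.908))/0.0592 = 3.243.
Balancing electrons gives 3 Pt²⁺(aq) + 2 Cr(s) → 3 Pt(s) + 2 Cr³⁺(aq); thus Q = [Cr³⁺(aq)]^2 / [Pt²⁺(aq)]^3.
Substituting the known concentrations and solving, log [Pt²⁺(aq)] = −1.229 and [Pt²⁺(aq)] = 0.059 M.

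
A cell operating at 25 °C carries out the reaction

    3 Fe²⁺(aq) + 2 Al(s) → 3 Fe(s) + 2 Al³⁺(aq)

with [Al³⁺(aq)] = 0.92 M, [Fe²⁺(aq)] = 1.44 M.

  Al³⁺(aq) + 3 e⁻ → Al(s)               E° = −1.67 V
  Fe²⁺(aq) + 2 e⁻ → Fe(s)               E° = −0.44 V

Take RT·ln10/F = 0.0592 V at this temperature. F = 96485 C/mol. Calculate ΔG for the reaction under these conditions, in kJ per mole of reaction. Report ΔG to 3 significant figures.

With Fe²⁺/Fe reduced at the cathode, E°cell = −0.44 − (−1.67) = +1.23 V and n = 6.
The reaction quotient is [Al³⁺(aq)]^2 / [Fe²⁺(aq)]^3 = 0.283; by Nernst, E = +1.23 − (0.0592/6)(−0.548) = +1.2354 V.
ΔG = −nFE = −(6)(96485)(+1.2354) J/mol = −715 kJ/mol.

−715 kJ/mol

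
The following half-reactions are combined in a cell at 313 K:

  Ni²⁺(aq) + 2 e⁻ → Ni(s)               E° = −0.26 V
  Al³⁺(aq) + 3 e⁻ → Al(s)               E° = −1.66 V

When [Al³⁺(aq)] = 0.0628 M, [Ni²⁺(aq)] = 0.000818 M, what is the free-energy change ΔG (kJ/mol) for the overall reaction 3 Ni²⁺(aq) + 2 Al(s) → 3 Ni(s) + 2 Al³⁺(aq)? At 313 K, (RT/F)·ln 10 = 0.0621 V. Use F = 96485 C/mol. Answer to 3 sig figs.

−769 kJ/mol

E°cell = −0.26 − (−1.66) = +1.40 V; the balanced reaction transfers n = 6 electrons.
Here Q = [Al³⁺(aq)]^2 / [Ni²⁺(aq)]^3 = 7.21×10^6 (log Q = 6.858), giving E = +1.40 − (0.0621/6)·(6.858) = +1.3290 V.
Finally ΔG = −nFE = −(6)(96485 C/mol)(+1.3290 V) = −769 kJ/mol.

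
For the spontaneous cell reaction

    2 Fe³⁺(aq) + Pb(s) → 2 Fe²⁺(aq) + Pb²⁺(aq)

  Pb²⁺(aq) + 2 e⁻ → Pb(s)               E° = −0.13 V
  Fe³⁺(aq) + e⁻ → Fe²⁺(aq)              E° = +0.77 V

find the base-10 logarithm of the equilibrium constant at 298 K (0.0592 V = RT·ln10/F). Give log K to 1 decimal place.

log K = 30.4

The Fe³⁺/Fe²⁺ couple is reduced (cathode); E°cell = +0.77 − (−0.13) = +0.90 V with n = 2.
At equilibrium E = 0, so log K = nE°cell / 0.0592 = (2)(+0.90) / 0.0592 = 30.4.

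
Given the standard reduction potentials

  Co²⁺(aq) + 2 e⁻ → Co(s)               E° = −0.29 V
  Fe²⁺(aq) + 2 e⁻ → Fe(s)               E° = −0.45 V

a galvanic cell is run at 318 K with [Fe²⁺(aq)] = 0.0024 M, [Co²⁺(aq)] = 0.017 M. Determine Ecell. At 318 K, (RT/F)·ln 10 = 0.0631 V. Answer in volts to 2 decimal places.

Since E°(Co²⁺/Co) > E°(Fe²⁺/Fe), Co²⁺/Co serves as the cathode.
E°cell = E°cat − E°an = −0.29 − (−0.45) = +0.16 V; n = 2.
Balancing gives Co²⁺(aq) + Fe(s) → Co(s) + Fe²⁺(aq); hence Q = [Fe²⁺(aq)] / [Co²⁺(aq)] = 0.141 (log Q = −0.850).
E = E° − (0.0631/n)·log Q = +0.16 − (0.0631/2)(−0.850) = +0.19 V.

+0.19 V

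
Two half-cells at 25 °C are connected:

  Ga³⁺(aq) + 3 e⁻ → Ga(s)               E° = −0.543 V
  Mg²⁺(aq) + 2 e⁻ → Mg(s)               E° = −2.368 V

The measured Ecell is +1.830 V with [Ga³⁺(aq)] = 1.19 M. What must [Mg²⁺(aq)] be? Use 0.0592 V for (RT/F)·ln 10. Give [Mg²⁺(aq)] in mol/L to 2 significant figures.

The Ga³⁺/Ga couple has the larger reduction potential, so it is the cathode: E°cell = −0.543 − (−2.368) = +1.825 V and n = 6.
From the Nernst equation, log Q = n(E° − E)/0.0592 = 6·(+1.825 − (+1.830))/0.0592 = −0.507.
For 2 Ga³⁺(aq) + 3 Mg(s) → 2 Ga(s) + 3 Mg²⁺(aq), the reaction quotient is Q = [Mg²⁺(aq)]^3 / [Ga³⁺(aq)]^2.
Solving for the unknown gives log [Mg²⁺(aq)] = −0.119, so [Mg²⁺(aq)] ≈ 0.76 M.

0.76 M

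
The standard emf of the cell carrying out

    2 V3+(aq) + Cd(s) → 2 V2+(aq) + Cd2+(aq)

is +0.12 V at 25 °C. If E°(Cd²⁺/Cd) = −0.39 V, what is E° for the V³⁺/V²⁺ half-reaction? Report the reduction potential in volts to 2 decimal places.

In the reaction as written the V³⁺/V²⁺ couple is reduced (cathode) and Cd²⁺/Cd is oxidized (anode), so E°cell = E°(V³⁺/V²⁺) − E°(Cd²⁺/Cd).
E°(V³⁺/V²⁺) = E°cell + E°(anode) = +0.12 + (−0.39) = −0.27 V.

−0.27 V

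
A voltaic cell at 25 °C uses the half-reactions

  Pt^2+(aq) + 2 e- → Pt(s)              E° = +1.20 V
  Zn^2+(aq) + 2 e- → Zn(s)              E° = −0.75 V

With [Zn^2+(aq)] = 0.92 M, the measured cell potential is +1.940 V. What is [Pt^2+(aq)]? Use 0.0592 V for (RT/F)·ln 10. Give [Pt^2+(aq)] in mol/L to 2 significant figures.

Pt²⁺/Pt is the cathode (higher E°); E°cell = +1.20 − (−0.75) = +1.95 V with n = 2.
Since E = E° − (0.0592/n)·log Q, log Q = n(E° − E)/0.0592 = 0.338.
The balanced reaction is Pt^2+(aq) + Zn(s) → Pt(s) + Zn^2+(aq), so Q = [Zn^2+(aq)] / [Pt^2+(aq)].
Solving for the unknown gives log [Pt^2+(aq)] = −0.374, so [Pt^2+(aq)] ≈ 0.42 M.

0.42 M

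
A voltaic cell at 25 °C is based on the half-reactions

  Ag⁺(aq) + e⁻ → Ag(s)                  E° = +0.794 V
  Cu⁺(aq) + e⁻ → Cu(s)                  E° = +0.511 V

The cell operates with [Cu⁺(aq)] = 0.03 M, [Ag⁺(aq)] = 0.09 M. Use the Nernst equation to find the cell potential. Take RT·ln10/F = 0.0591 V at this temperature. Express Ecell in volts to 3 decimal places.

+0.311 V

The Ag⁺/Ag couple has the more positive E°, so it is the cathode; Cu⁺/Cu is the anode.
E°cell = +0.794 − (+0.511) = +0.283 V, with n = 1 electron transferred.
For the overall reaction Ag⁺(aq) + Cu(s) → Ag(s) + Cu⁺(aq), Q = [Cu⁺(aq)] / [Ag⁺(aq)] = 0.333, giving log Q = −0.477.
Applying E = E° − (RT ln10/nF)·log Q gives +0.283 − (0.0591/1)(−0.477) = +0.311 V.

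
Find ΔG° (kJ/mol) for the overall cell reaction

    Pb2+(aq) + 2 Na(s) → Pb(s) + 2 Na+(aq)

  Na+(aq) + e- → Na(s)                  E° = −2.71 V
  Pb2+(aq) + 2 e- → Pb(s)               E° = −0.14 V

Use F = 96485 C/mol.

In the reaction as written Pb2+(aq) is reduced, so the Pb²⁺/Pb couple is the cathode and Na⁺/Na is the anode.
E°cell = −0.14 − (−2.71) = +2.57 V; balancing electrons gives n = 2.
ΔG° = −nFE°cell = −(2)(96485)(+2.57) J/mol = −496 kJ/mol.

−496 kJ/mol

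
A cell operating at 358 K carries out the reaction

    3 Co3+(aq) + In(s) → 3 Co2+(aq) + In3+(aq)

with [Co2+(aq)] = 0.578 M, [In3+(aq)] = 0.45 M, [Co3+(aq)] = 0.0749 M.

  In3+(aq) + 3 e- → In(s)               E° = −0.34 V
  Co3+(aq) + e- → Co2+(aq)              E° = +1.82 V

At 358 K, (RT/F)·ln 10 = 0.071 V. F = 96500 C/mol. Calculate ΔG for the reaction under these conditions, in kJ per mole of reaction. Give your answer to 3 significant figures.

−609 kJ/mol

With Co³⁺/Co²⁺ reduced at the cathode, E°cell = +1.82 − (−0.34) = +2.16 V and n = 3.
Here Q = ([Co2+(aq)]^3·[In3+(aq)]) / [Co3+(aq)]^3 = 207 (log Q = 2.316), giving E = +2.16 − (0.071/3)·(2.316) = +2.1052 V.
ΔG = −nFE = −(3)(96500)(+2.1052) J/mol = −609 kJ/mol.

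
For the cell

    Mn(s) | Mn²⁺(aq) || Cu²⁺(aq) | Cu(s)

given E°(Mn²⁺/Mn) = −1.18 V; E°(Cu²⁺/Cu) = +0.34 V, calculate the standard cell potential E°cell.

By convention the left-hand electrode in cell notation is the anode (oxidation) and the right-hand electrode is the cathode (reduction).
E°cell = E°(right) − E°(left) = +0.34 − (−1.18) = +1.52 V.

+1.52 V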